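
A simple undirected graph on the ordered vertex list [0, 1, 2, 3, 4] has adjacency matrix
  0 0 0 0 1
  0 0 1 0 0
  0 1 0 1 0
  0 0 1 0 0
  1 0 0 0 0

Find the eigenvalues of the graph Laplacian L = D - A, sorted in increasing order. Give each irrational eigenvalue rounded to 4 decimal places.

With the vertex order [0, 1, 2, 3, 4], the degrees are [1, 1, 2, 1, 1], giving D = diag(1, 1, 2, 1, 1) and L = D - A. Since every row of L sums to 0, the all-ones vector is in the kernel and 0 is an eigenvalue. The 2 zero eigenvalues correspond to the 2 connected components. The largest eigenvalue, 3, is at most the vertex count 5.

[0, 0, 1, 2, 3]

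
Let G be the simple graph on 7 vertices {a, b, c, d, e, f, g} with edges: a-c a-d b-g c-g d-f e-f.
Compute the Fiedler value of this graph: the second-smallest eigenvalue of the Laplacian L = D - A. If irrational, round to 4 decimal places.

Reading degrees in the order [a, b, c, d, e, f, g] gives [2, 1, 2, 2, 1, 2, 2]; set D = diag(2, 1, 2, 2, 1, 2, 2) and form L = D - A. The sorted Laplacian eigenvalues are [0, 0.1981, 0.7530, 1.5550, 2.4450, 3.2470, 3.8019]; the algebraic connectivity is the second entry, 0.1981. The largest eigenvalue, 3.8019, is at most the vertex count 7. The eigenvalues sum to 12, which equals trace(L) = 2|E|.

0.1981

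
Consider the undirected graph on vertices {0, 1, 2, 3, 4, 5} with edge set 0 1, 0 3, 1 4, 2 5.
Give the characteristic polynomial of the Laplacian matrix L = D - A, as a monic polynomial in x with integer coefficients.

Each diagonal entry of L is the vertex degree and each off-diagonal entry is -1 where an edge is present, 0 otherwise; in the order [0, 1, 2, 3, 4, 5] the diagonal is [2, 2, 1, 1, 1, 1]. L has integer entries, so p(x) = det(xI - L) has integer coefficients. Expanding the determinant yields x^6 - 8x^5 + 22x^4 - 24x^3 + 8x^2. Since p(0) = det(-L) = 0, x divides p(x).

x^6 - 8x^5 + 22x^4 - 24x^3 + 8x^2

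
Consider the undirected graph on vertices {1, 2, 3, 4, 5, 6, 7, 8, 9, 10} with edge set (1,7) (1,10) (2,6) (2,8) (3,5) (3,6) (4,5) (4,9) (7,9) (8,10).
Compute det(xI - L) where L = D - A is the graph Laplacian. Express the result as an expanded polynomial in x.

x^10 - 20x^9 + 170x^8 - 800x^7 + 2275x^6 - 4004x^5 + 4290x^4 - 2640x^3 + 825x^2 - 100x

Reading degrees in the order [1, 2, 3, 4, 5, 6, 7, 8, 9, 10] gives [2, 2, 2, 2, 2, 2, 2, 2, 2, 2]; set D = diag(2, 2, 2, 2, 2, 2, 2, 2, 2, 2) and form L = D - A. Computing det(xI - L) by cofactor expansion (or equivalently via sum-over-permutations) gives x^10 - 20x^9 + 170x^8 - 800x^7 + 2275x^6 - 4004x^5 + 4290x^4 - 2640x^3 + 825x^2 - 100x. Since p(0) = det(-L) = 0, x divides p(x). By the matrix-tree theorem the graph has (1/10) * product of the nonzero eigenvalues = 10 spanning trees.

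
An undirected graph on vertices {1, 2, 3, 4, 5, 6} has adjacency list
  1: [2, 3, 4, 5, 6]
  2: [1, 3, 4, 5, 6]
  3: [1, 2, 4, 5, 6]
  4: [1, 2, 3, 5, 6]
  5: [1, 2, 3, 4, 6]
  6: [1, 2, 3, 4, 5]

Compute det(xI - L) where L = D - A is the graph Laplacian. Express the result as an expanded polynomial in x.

x^6 - 30x^5 + 360x^4 - 2160x^3 + 6480x^2 - 7776x

Each diagonal entry of L is the vertex degree and each off-diagonal entry is -1 where an edge is present, 0 otherwise; in the order [1, 2, 3, 4, 5, 6] the diagonal is [5, 5, 5, 5, 5, 5]. The eigenvalues of L are [0, 6, 6, 6, 6, 6]; the characteristic polynomial is the product of (x - lambda_i), which multiplies out to x^6 - 30x^5 + 360x^4 - 2160x^3 + 6480x^2 - 7776x. Since p(0) = det(-L) = 0, x divides p(x).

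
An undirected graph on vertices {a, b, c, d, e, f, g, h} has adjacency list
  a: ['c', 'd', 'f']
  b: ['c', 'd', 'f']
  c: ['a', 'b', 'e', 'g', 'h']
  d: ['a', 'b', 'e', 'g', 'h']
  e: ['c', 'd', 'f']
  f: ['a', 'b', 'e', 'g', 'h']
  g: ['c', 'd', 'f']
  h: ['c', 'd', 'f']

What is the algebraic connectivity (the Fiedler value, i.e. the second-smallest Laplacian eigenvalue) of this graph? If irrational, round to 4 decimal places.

3

With the vertex order [a, b, c, d, e, f, g, h], the degrees are [3, 3, 5, 5, 3, 5, 3, 3], giving D = diag(3, 3, 5, 5, 3, 5, 3, 3) and L = D - A. The smallest Laplacian eigenvalue is always 0. The next one, lambda_2 = 3, measures how hard the graph is to disconnect: larger values mean better connectivity. By the matrix-tree theorem the graph has (1/8) * product of the nonzero eigenvalues = 2025 spanning trees.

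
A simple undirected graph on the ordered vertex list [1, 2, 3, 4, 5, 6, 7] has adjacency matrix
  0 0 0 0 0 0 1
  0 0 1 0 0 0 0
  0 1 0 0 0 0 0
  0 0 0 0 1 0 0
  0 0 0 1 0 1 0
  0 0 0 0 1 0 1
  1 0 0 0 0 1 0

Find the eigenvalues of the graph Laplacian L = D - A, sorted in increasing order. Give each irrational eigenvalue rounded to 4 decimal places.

[0, 0, 0.3820, 1.3820, 2, 2.6180, 3.6180]

With the vertex order [1, 2, 3, 4, 5, 6, 7], the degrees are [1, 1, 1, 1, 2, 2, 2], giving D = diag(1, 1, 1, 1, 2, 2, 2) and L = D - A. Since every row of L sums to 0, the all-ones vector is in the kernel and 0 is an eigenvalue. The 2 zero eigenvalues correspond to the 2 connected components.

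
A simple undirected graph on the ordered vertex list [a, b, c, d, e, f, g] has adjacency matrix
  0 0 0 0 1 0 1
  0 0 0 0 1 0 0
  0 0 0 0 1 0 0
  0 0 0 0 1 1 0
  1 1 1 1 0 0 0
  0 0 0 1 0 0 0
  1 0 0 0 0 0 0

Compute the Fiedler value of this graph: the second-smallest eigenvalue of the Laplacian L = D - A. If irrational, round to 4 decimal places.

Reading degrees in the order [a, b, c, d, e, f, g] gives [2, 1, 1, 2, 4, 1, 1]; set D = diag(2, 1, 1, 2, 4, 1, 1) and form L = D - A. The smallest Laplacian eigenvalue is always 0. The next one, lambda_2 = 0.3820, measures how hard the graph is to disconnect: larger values mean better connectivity. The largest eigenvalue, 5.1642, is at most the vertex count 7.

0.3820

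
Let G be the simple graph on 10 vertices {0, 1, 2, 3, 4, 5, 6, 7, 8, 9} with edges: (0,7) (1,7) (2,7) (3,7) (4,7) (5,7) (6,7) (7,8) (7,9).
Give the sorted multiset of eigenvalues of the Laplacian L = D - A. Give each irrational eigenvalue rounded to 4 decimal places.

[0, 1, 1, 1, 1, 1, 1, 1, 1, 10]

Reading degrees in the order [0, 1, 2, 3, 4, 5, 6, 7, 8, 9] gives [1, 1, 1, 1, 1, 1, 1, 9, 1, 1]; set D = diag(1, 1, 1, 1, 1, 1, 1, 9, 1, 1) and form L = D - A. L is symmetric positive semidefinite, so every eigenvalue is real and nonnegative. The single zero eigenvalue shows the graph is connected.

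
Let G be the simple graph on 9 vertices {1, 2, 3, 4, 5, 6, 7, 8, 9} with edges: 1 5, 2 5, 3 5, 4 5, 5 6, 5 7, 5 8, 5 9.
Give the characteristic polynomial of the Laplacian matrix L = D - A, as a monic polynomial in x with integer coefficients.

With the vertex order [1, 2, 3, 4, 5, 6, 7, 8, 9], the degrees are [1, 1, 1, 1, 8, 1, 1, 1, 1], giving D = diag(1, 1, 1, 1, 8, 1, 1, 1, 1) and L = D - A. Computing det(xI - L) by cofactor expansion (or equivalently via sum-over-permutations) gives x^9 - 16x^8 + 84x^7 - 224x^6 + 350x^5 - 336x^4 + 196x^3 - 64x^2 + 9x. The constant term is 0 because L is singular (the all-ones vector lies in its kernel). There is one zero in the spectrum, matching the 1 component.

x^9 - 16x^8 + 84x^7 - 224x^6 + 350x^5 - 336x^4 + 196x^3 - 64x^2 + 9x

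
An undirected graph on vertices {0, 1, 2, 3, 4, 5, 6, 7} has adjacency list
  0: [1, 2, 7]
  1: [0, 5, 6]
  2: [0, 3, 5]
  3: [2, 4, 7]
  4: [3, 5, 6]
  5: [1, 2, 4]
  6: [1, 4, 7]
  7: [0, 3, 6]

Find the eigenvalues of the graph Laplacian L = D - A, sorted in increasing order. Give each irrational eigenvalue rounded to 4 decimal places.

[0, 2, 2, 2, 4, 4, 4, 6]

Reading degrees in the order [0, 1, 2, 3, 4, 5, 6, 7] gives [3, 3, 3, 3, 3, 3, 3, 3]; set D = diag(3, 3, 3, 3, 3, 3, 3, 3) and form L = D - A. The multiplicity of 0 as a Laplacian eigenvalue equals the number of connected components. The eigenvalues sum to 24, which equals trace(L) = 2|E|.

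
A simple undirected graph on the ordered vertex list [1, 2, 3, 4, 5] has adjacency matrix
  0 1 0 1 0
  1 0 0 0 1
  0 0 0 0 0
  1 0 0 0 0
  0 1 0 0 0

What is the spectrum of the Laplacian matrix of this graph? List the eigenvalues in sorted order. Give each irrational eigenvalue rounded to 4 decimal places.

[0, 0, 0.5858, 2, 3.4142]

Each diagonal entry of L is the vertex degree and each off-diagonal entry is -1 where an edge is present, 0 otherwise; in the order [1, 2, 3, 4, 5] the diagonal is [2, 2, 0, 1, 1]. Diagonalising L (or applying a numerical eigensolver to the 5x5 matrix) gives the spectrum above. The 2 zero eigenvalues correspond to the 2 connected components. There are 2 zeros in the spectrum, matching the 2 components.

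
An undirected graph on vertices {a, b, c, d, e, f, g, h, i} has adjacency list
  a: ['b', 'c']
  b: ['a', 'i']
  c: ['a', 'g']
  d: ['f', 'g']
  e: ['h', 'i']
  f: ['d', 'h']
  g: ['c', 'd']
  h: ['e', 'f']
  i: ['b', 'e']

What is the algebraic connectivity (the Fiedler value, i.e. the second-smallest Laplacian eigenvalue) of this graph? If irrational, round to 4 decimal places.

0.4679

Reading degrees in the order [a, b, c, d, e, f, g, h, i] gives [2, 2, 2, 2, 2, 2, 2, 2, 2]; set D = diag(2, 2, 2, 2, 2, 2, 2, 2, 2) and form L = D - A. The smallest Laplacian eigenvalue is always 0. The next one, lambda_2 = 0.4679, measures how hard the graph is to disconnect: larger values mean better connectivity. There is one zero in the spectrum, matching the 1 component. The largest eigenvalue, 3.8794, is at most the vertex count 9.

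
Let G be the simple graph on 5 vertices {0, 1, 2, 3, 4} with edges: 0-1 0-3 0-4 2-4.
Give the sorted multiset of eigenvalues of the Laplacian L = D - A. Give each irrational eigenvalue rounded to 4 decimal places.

[0, 0.5188, 1, 2.3111, 4.1701]

Each diagonal entry of L is the vertex degree and each off-diagonal entry is -1 where an edge is present, 0 otherwise; in the order [0, 1, 2, 3, 4] the diagonal is [3, 1, 1, 1, 2]. Since every row of L sums to 0, the all-ones vector is in the kernel and 0 is an eigenvalue. There is one zero in the spectrum, matching the 1 component.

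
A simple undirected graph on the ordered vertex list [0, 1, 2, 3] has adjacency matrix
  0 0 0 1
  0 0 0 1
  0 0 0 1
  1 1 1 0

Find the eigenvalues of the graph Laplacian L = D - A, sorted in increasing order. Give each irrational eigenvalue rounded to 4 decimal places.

With the vertex order [0, 1, 2, 3], the degrees are [1, 1, 1, 3], giving D = diag(1, 1, 1, 3) and L = D - A. The multiplicity of 0 as a Laplacian eigenvalue equals the number of connected components. The eigenvalues sum to 6, which equals trace(L) = 2|E|.

[0, 1, 1, 4]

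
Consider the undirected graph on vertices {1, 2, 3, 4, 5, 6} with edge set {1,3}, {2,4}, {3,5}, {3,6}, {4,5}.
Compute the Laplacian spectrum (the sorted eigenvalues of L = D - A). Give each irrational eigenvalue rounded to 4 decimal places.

[0, 0.3249, 1, 1.4608, 3, 4.2143]

Reading degrees in the order [1, 2, 3, 4, 5, 6] gives [1, 1, 3, 2, 2, 1]; set D = diag(1, 1, 3, 2, 2, 1) and form L = D - A. The multiplicity of 0 as a Laplacian eigenvalue equals the number of connected components. The single zero eigenvalue shows the graph is connected. By the matrix-tree theorem the graph has (1/6) * product of the nonzero eigenvalues = 1 spanning tree.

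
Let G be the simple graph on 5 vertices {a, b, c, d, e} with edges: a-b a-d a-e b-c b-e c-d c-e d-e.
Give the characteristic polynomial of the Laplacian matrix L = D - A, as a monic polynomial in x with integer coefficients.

x^5 - 16x^4 + 94x^3 - 240x^2 + 225x

Each diagonal entry of L is the vertex degree and each off-diagonal entry is -1 where an edge is present, 0 otherwise; in the order [a, b, c, d, e] the diagonal is [3, 3, 3, 3, 4]. Computing det(xI - L) by cofactor expansion (or equivalently via sum-over-permutations) gives x^5 - 16x^4 + 94x^3 - 240x^2 + 225x. The coefficient of x^4 equals -trace(L) = -16, matching the sum of degrees. The eigenvalues sum to 16, which equals trace(L) = 2|E|.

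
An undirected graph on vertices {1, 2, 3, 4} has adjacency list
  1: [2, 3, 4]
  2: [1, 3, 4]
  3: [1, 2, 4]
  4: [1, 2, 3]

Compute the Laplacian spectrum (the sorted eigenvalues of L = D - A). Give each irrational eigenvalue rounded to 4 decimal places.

With the vertex order [1, 2, 3, 4], the degrees are [3, 3, 3, 3], giving D = diag(3, 3, 3, 3) and L = D - A. Diagonalising L (or applying a numerical eigensolver to the 4x4 matrix) gives the spectrum above. The single zero eigenvalue shows the graph is connected.

[0, 4, 4, 4]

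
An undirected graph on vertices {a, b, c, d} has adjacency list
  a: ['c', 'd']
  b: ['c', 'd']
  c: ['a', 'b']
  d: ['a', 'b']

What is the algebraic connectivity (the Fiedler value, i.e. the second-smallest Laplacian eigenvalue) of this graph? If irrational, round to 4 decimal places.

Reading degrees in the order [a, b, c, d] gives [2, 2, 2, 2]; set D = diag(2, 2, 2, 2) and form L = D - A. The sorted Laplacian eigenvalues are [0, 2, 2, 4]; the algebraic connectivity is the second entry, 2. The largest eigenvalue, 4, is at most the vertex count 4. The eigenvalues sum to 8, which equals trace(L) = 2|E|.

2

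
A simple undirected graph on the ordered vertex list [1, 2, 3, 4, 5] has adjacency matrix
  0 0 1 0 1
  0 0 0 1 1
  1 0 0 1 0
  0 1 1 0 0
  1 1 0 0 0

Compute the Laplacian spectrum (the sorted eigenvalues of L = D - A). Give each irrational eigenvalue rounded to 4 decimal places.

[0, 1.3820, 1.3820, 3.6180, 3.6180]

With the vertex order [1, 2, 3, 4, 5], the degrees are [2, 2, 2, 2, 2], giving D = diag(2, 2, 2, 2, 2) and L = D - A. Diagonalising L (or applying a numerical eigensolver to the 5x5 matrix) gives the spectrum above.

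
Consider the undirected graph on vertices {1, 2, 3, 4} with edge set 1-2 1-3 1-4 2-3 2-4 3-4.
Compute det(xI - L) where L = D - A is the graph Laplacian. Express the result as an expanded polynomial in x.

With the vertex order [1, 2, 3, 4], the degrees are [3, 3, 3, 3], giving D = diag(3, 3, 3, 3) and L = D - A. Computing det(xI - L) by cofactor expansion (or equivalently via sum-over-permutations) gives x^4 - 12x^3 + 48x^2 - 64x. Since p(0) = det(-L) = 0, x divides p(x).

x^4 - 12x^3 + 48x^2 - 64x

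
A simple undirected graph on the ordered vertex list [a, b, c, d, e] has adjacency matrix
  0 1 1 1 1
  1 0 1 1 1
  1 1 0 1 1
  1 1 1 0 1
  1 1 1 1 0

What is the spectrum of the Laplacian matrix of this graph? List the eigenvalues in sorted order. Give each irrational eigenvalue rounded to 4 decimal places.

[0, 5, 5, 5, 5]

With the vertex order [a, b, c, d, e], the degrees are [4, 4, 4, 4, 4], giving D = diag(4, 4, 4, 4, 4) and L = D - A. Diagonalising L (or applying a numerical eigensolver to the 5x5 matrix) gives the spectrum above. The eigenvalues sum to 20, which equals trace(L) = 2|E|. The largest eigenvalue, 5, is at most the vertex count 5.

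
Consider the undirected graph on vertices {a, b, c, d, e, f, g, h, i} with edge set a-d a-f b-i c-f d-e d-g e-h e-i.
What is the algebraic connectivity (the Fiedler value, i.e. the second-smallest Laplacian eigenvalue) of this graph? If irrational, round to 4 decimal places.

0.1862

Each diagonal entry of L is the vertex degree and each off-diagonal entry is -1 where an edge is present, 0 otherwise; in the order [a, b, c, d, e, f, g, h, i] the diagonal is [2, 1, 1, 3, 3, 2, 1, 1, 2]. The sorted Laplacian eigenvalues are [0, 0.1862, 0.4822, 0.7043, 1.4073, 2.1338, 2.8532, 3.5372, 4.6958]; the algebraic connectivity is the second entry, 0.1862. By the matrix-tree theorem the graph has (1/9) * product of the nonzero eigenvalues = 1 spanning tree. There is one zero in the spectrum, matching the 1 component.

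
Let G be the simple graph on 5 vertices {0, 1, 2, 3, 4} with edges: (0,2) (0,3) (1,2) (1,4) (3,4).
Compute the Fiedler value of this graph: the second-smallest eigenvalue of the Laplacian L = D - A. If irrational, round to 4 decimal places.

1.3820

With the vertex order [0, 1, 2, 3, 4], the degrees are [2, 2, 2, 2, 2], giving D = diag(2, 2, 2, 2, 2) and L = D - A. The sorted Laplacian eigenvalues are [0, 1.3820, 1.3820, 3.6180, 3.6180]; the algebraic connectivity is the second entry, 1.3820. By the matrix-tree theorem the graph has (1/5) * product of the nonzero eigenvalues = 5 spanning trees.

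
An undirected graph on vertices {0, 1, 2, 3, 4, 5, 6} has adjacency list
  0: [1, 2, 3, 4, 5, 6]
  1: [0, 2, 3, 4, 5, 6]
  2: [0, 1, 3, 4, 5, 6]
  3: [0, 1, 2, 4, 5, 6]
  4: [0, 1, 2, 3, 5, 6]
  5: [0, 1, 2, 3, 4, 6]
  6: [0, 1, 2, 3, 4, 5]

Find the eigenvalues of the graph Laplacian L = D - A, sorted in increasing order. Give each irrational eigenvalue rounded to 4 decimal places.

[0, 7, 7, 7, 7, 7, 7]

With the vertex order [0, 1, 2, 3, 4, 5, 6], the degrees are [6, 6, 6, 6, 6, 6, 6], giving D = diag(6, 6, 6, 6, 6, 6, 6) and L = D - A. The multiplicity of 0 as a Laplacian eigenvalue equals the number of connected components. The single zero eigenvalue shows the graph is connected.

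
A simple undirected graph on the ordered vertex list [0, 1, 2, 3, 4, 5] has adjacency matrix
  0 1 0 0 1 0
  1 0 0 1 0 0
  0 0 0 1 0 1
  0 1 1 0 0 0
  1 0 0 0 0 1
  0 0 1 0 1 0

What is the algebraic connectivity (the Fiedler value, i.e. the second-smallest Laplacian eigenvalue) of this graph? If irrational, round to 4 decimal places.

With the vertex order [0, 1, 2, 3, 4, 5], the degrees are [2, 2, 2, 2, 2, 2], giving D = diag(2, 2, 2, 2, 2, 2) and L = D - A. The smallest Laplacian eigenvalue is always 0. The next one, lambda_2 = 1, measures how hard the graph is to disconnect: larger values mean better connectivity. The eigenvalues sum to 12, which equals trace(L) = 2|E|.

1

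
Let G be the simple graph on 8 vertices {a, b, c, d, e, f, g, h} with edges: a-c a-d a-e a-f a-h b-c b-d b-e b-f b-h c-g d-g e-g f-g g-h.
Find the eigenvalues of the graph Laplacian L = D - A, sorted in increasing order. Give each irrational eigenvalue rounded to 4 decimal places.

Each diagonal entry of L is the vertex degree and each off-diagonal entry is -1 where an edge is present, 0 otherwise; in the order [a, b, c, d, e, f, g, h] the diagonal is [5, 5, 3, 3, 3, 3, 5, 3]. The multiplicity of 0 as a Laplacian eigenvalue equals the number of connected components. The single zero eigenvalue shows the graph is connected. The largest eigenvalue, 8, is at most the vertex count 8.

[0, 3, 3, 3, 3, 5, 5, 8]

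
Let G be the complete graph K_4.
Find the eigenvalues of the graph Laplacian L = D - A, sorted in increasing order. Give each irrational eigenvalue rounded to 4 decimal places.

[0, 4, 4, 4]

The graph has 4 vertices and degree multiset [3, 3, 3, 3]; D is the diagonal matrix of degrees and L = D - A. L is symmetric positive semidefinite, so every eigenvalue is real and nonnegative. The eigenvalues sum to 12, which equals trace(L) = 2|E|.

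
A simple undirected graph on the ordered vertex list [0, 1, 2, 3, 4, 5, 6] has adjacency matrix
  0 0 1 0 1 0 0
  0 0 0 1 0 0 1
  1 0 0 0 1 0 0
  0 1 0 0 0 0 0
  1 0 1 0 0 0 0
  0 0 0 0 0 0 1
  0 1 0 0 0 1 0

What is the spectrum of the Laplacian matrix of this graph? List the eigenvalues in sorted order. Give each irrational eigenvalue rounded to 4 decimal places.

With the vertex order [0, 1, 2, 3, 4, 5, 6], the degrees are [2, 2, 2, 1, 2, 1, 2], giving D = diag(2, 2, 2, 1, 2, 1, 2) and L = D - A. Since every row of L sums to 0, the all-ones vector is in the kernel and 0 is an eigenvalue. The 2 zero eigenvalues correspond to the 2 connected components. There are 2 zeros in the spectrum, matching the 2 components.

[0, 0, 0.5858, 2, 3, 3, 3.4142]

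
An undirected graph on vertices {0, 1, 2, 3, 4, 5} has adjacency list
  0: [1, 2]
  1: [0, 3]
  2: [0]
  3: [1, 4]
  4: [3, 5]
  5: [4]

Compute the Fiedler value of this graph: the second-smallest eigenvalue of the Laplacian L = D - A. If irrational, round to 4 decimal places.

Each diagonal entry of L is the vertex degree and each off-diagonal entry is -1 where an edge is present, 0 otherwise; in the order [0, 1, 2, 3, 4, 5] the diagonal is [2, 2, 1, 2, 2, 1]. The smallest Laplacian eigenvalue is always 0. The next one, lambda_2 = 0.2679, measures how hard the graph is to disconnect: larger values mean better connectivity. By the matrix-tree theorem the graph has (1/6) * product of the nonzero eigenvalues = 1 spanning tree.

0.2679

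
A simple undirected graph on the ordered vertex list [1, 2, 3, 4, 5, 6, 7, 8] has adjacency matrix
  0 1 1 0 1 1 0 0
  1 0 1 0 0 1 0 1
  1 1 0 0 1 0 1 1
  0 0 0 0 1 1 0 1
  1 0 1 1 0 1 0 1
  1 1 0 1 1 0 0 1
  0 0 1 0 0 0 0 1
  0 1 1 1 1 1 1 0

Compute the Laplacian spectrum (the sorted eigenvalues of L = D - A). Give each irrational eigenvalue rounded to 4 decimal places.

[0, 1.8058, 2.7261, 4.4692, 5.2007, 5.5912, 6.8736, 7.3334]

Each diagonal entry of L is the vertex degree and each off-diagonal entry is -1 where an edge is present, 0 otherwise; in the order [1, 2, 3, 4, 5, 6, 7, 8] the diagonal is [4, 4, 5, 3, 5, 5, 2, 6]. Since every row of L sums to 0, the all-ones vector is in the kernel and 0 is an eigenvalue. The single zero eigenvalue shows the graph is connected. The eigenvalues sum to 34, which equals trace(L) = 2|E|. The largest eigenvalue, 7.3334, is at most the vertex count 8.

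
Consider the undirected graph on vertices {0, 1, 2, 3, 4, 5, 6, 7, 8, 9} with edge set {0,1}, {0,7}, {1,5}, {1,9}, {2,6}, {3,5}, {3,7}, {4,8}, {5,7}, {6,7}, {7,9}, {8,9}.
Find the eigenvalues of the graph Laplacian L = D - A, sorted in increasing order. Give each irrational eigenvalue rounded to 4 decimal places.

[0, 0.2962, 0.5098, 1.5001, 2, 2.4241, 2.8814, 3.6405, 4.3221, 6.4256]

With the vertex order [0, 1, 2, 3, 4, 5, 6, 7, 8, 9], the degrees are [2, 3, 1, 2, 1, 3, 2, 5, 2, 3], giving D = diag(2, 3, 1, 2, 1, 3, 2, 5, 2, 3) and L = D - A. The multiplicity of 0 as a Laplacian eigenvalue equals the number of connected components.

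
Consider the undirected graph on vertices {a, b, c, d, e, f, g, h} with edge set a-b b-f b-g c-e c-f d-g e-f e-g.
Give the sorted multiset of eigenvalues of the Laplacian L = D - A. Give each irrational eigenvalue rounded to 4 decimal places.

Reading degrees in the order [a, b, c, d, e, f, g, h] gives [1, 3, 2, 1, 3, 3, 3, 0]; set D = diag(1, 3, 2, 1, 3, 3, 3, 0) and form L = D - A. L is symmetric positive semidefinite, so every eigenvalue is real and nonnegative. The 2 zero eigenvalues correspond to the 2 connected components. There are 2 zeros in the spectrum, matching the 2 components.

[0, 0, 0.6699, 0.7530, 2.4450, 3.2016, 3.8019, 5.1284]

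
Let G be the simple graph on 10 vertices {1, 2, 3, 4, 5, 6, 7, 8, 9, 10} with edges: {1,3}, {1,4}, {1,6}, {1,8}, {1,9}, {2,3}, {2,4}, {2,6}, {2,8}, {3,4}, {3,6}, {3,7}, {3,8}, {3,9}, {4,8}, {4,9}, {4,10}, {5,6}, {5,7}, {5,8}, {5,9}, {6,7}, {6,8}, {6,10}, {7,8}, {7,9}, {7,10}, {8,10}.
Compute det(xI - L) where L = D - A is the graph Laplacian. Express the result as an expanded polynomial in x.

x^10 - 56x^9 + 1374x^8 - 19374x^7 + 172908x^6 - 1012316x^5 + 3885944x^4 - 9427046x^3 + 13110602x^2 - 7962860x

With the vertex order [1, 2, 3, 4, 5, 6, 7, 8, 9, 10], the degrees are [5, 4, 7, 6, 4, 7, 6, 8, 5, 4], giving D = diag(5, 4, 7, 6, 4, 7, 6, 8, 5, 4) and L = D - A. Computing det(xI - L) by cofactor expansion (or equivalently via sum-over-permutations) gives x^10 - 56x^9 + 1374x^8 - 19374x^7 + 172908x^6 - 1012316x^5 + 3885944x^4 - 9427046x^3 + 13110602x^2 - 7962860x. The constant term is 0 because L is singular (the all-ones vector lies in its kernel). The eigenvalues sum to 56, which equals trace(L) = 2|E|.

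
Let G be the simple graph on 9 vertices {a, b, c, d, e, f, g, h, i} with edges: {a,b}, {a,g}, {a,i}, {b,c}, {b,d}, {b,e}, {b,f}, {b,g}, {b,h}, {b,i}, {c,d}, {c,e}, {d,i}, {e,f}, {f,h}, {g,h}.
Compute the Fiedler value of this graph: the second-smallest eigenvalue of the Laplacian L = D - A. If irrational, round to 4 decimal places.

1.5858

Each diagonal entry of L is the vertex degree and each off-diagonal entry is -1 where an edge is present, 0 otherwise; in the order [a, b, c, d, e, f, g, h, i] the diagonal is [3, 8, 3, 3, 3, 3, 3, 3, 3]. The sorted Laplacian eigenvalues are [0, 1.5858, 1.5858, 3, 3, 4.4142, 4.4142, 5, 9]; the algebraic connectivity is the second entry, 1.5858. The eigenvalues sum to 32, which equals trace(L) = 2|E|. There is one zero in the spectrum, matching the 1 component.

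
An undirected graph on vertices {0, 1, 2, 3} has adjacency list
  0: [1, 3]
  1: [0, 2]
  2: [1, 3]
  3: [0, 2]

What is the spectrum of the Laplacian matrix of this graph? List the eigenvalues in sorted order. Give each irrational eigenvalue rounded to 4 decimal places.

Each diagonal entry of L is the vertex degree and each off-diagonal entry is -1 where an edge is present, 0 otherwise; in the order [0, 1, 2, 3] the diagonal is [2, 2, 2, 2]. Diagonalising L (or applying a numerical eigensolver to the 4x4 matrix) gives the spectrum above. The single zero eigenvalue shows the graph is connected. The eigenvalues sum to 8, which equals trace(L) = 2|E|.

[0, 2, 2, 4]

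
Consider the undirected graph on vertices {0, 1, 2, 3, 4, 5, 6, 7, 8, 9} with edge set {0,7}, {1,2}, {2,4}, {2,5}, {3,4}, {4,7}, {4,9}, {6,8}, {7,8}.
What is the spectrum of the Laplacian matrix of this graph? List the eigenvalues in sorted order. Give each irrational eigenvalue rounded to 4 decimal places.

Reading degrees in the order [0, 1, 2, 3, 4, 5, 6, 7, 8, 9] gives [1, 1, 3, 1, 4, 1, 1, 3, 2, 1]; set D = diag(1, 1, 3, 1, 4, 1, 1, 3, 2, 1) and form L = D - A. The multiplicity of 0 as a Laplacian eigenvalue equals the number of connected components. The single zero eigenvalue shows the graph is connected. The eigenvalues sum to 18, which equals trace(L) = 2|E|. The largest eigenvalue, 5.4627, is at most the vertex count 10.

[0, 0.2100, 0.4862, 0.6872, 1, 1, 2.1532, 3.1369, 3.8639, 5.4627]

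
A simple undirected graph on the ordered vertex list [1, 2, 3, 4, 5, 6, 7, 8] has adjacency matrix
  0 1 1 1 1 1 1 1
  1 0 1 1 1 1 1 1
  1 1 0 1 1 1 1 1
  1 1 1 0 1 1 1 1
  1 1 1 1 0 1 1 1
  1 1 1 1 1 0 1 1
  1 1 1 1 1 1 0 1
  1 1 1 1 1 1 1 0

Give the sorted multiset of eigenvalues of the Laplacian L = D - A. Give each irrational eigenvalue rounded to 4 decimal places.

[0, 8, 8, 8, 8, 8, 8, 8]

With the vertex order [1, 2, 3, 4, 5, 6, 7, 8], the degrees are [7, 7, 7, 7, 7, 7, 7, 7], giving D = diag(7, 7, 7, 7, 7, 7, 7, 7) and L = D - A. L is symmetric positive semidefinite, so every eigenvalue is real and nonnegative. The single zero eigenvalue shows the graph is connected. There is one zero in the spectrum, matching the 1 component.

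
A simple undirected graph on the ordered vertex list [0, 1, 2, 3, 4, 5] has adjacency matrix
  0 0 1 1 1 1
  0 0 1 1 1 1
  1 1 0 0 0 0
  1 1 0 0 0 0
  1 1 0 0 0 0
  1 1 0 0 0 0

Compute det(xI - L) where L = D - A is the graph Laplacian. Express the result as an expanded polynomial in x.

x^6 - 16x^5 + 96x^4 - 272x^3 + 368x^2 - 192x

With the vertex order [0, 1, 2, 3, 4, 5], the degrees are [4, 4, 2, 2, 2, 2], giving D = diag(4, 4, 2, 2, 2, 2) and L = D - A. The eigenvalues of L are [0, 2, 2, 2, 4, 6]; the characteristic polynomial is the product of (x - lambda_i), which multiplies out to x^6 - 16x^5 + 96x^4 - 272x^3 + 368x^2 - 192x. The constant term is 0 because L is singular (the all-ones vector lies in its kernel). By the matrix-tree theorem the graph has (1/6) * product of the nonzero eigenvalues = 32 spanning trees.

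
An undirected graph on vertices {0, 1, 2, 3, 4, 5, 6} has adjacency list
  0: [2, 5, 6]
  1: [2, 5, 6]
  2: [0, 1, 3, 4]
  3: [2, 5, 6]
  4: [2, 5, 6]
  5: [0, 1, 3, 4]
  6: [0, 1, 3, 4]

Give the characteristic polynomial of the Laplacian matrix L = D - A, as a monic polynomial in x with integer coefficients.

Reading degrees in the order [0, 1, 2, 3, 4, 5, 6] gives [3, 3, 4, 3, 3, 4, 4]; set D = diag(3, 3, 4, 3, 3, 4, 4) and form L = D - A. L has integer entries, so p(x) = det(xI - L) has integer coefficients. Expanding the determinant yields x^7 - 24x^6 + 234x^5 - 1192x^4 + 3357x^3 - 4968x^2 + 3024x. The constant term is 0 because L is singular (the all-ones vector lies in its kernel).

x^7 - 24x^6 + 234x^5 - 1192x^4 + 3357x^3 - 4968x^2 + 3024x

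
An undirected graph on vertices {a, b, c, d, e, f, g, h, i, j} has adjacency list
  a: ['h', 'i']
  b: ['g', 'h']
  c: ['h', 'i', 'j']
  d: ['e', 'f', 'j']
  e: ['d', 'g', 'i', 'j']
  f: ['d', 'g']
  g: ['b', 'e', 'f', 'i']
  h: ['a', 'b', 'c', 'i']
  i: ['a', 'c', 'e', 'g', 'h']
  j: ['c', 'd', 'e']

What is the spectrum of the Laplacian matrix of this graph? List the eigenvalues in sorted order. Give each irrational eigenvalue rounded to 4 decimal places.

Reading degrees in the order [a, b, c, d, e, f, g, h, i, j] gives [2, 2, 3, 3, 4, 2, 4, 4, 5, 3]; set D = diag(2, 2, 3, 3, 4, 2, 4, 4, 5, 3) and form L = D - A. Diagonalising L (or applying a numerical eigensolver to the 10x10 matrix) gives the spectrum above. The largest eigenvalue, 6.4224, is at most the vertex count 10.

[0, 0.9355, 1.5145, 1.9356, 2.8177, 3.2750, 4.2150, 5.1491, 5.7352, 6.4224]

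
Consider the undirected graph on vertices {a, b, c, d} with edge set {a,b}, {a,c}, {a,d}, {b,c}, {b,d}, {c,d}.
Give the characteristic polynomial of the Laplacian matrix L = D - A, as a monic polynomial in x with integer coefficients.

With the vertex order [a, b, c, d], the degrees are [3, 3, 3, 3], giving D = diag(3, 3, 3, 3) and L = D - A. The eigenvalues of L are [0, 4, 4, 4]; the characteristic polynomial is the product of (x - lambda_i), which multiplies out to x^4 - 12x^3 + 48x^2 - 64x. Since p(0) = det(-L) = 0, x divides p(x). By the matrix-tree theorem the graph has (1/4) * product of the nonzero eigenvalues = 16 spanning trees. The eigenvalues sum to 12, which equals trace(L) = 2|E|.

x^4 - 12x^3 + 48x^2 - 64x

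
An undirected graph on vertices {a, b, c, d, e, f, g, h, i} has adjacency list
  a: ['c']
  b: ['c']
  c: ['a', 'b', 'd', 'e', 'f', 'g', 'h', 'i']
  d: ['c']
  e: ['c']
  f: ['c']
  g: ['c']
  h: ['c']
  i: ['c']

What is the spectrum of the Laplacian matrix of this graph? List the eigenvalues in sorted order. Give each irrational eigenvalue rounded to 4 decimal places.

[0, 1, 1, 1, 1, 1, 1, 1, 9]

Each diagonal entry of L is the vertex degree and each off-diagonal entry is -1 where an edge is present, 0 otherwise; in the order [a, b, c, d, e, f, g, h, i] the diagonal is [1, 1, 8, 1, 1, 1, 1, 1, 1]. The multiplicity of 0 as a Laplacian eigenvalue equals the number of connected components.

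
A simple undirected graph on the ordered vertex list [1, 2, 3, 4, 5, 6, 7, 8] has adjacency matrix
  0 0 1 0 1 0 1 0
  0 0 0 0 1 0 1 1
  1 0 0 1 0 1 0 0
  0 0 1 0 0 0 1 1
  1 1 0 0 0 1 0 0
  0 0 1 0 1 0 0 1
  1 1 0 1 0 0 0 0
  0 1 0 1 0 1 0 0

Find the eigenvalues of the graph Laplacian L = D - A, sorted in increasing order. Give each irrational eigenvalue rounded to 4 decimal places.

[0, 2, 2, 2, 4, 4, 4, 6]

Reading degrees in the order [1, 2, 3, 4, 5, 6, 7, 8] gives [3, 3, 3, 3, 3, 3, 3, 3]; set D = diag(3, 3, 3, 3, 3, 3, 3, 3) and form L = D - A. The multiplicity of 0 as a Laplacian eigenvalue equals the number of connected components. The single zero eigenvalue shows the graph is connected. The largest eigenvalue, 6, is at most the vertex count 8.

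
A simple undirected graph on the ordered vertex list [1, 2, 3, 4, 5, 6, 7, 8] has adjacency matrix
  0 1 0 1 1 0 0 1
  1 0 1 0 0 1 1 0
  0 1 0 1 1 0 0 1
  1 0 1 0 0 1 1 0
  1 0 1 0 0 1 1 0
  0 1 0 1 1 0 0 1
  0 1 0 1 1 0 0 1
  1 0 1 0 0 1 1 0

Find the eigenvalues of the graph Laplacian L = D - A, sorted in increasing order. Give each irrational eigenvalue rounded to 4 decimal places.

With the vertex order [1, 2, 3, 4, 5, 6, 7, 8], the degrees are [4, 4, 4, 4, 4, 4, 4, 4], giving D = diag(4, 4, 4, 4, 4, 4, 4, 4) and L = D - A. L is symmetric positive semidefinite, so every eigenvalue is real and nonnegative. The eigenvalues sum to 32, which equals trace(L) = 2|E|.

[0, 4, 4, 4, 4, 4, 4, 8]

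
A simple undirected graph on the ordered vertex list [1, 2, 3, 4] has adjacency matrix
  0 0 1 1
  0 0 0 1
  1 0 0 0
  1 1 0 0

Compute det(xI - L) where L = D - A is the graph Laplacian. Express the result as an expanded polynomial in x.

x^4 - 6x^3 + 10x^2 - 4x

With the vertex order [1, 2, 3, 4], the degrees are [2, 1, 1, 2], giving D = diag(2, 1, 1, 2) and L = D - A. Computing det(xI - L) by cofactor expansion (or equivalently via sum-over-permutations) gives x^4 - 6x^3 + 10x^2 - 4x. The coefficient of x^3 equals -trace(L) = -6, matching the sum of degrees. There is one zero in the spectrum, matching the 1 component.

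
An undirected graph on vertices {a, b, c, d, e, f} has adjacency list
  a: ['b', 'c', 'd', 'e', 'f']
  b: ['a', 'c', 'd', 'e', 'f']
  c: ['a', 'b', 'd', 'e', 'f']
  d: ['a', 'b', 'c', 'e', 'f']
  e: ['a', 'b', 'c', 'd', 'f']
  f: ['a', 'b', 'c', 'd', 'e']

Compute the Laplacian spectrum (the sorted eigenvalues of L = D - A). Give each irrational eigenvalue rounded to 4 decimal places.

[0, 6, 6, 6, 6, 6]

Each diagonal entry of L is the vertex degree and each off-diagonal entry is -1 where an edge is present, 0 otherwise; in the order [a, b, c, d, e, f] the diagonal is [5, 5, 5, 5, 5, 5]. Since every row of L sums to 0, the all-ones vector is in the kernel and 0 is an eigenvalue. The single zero eigenvalue shows the graph is connected. There is one zero in the spectrum, matching the 1 component.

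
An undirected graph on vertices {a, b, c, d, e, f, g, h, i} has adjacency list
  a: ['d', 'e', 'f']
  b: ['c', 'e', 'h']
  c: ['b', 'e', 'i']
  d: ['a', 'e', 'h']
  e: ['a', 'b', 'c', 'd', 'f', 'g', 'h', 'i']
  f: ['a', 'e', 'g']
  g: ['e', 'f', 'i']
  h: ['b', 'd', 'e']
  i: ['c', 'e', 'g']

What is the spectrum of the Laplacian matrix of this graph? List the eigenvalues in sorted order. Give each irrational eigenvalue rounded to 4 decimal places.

[0, 1.5858, 1.5858, 3, 3, 4.4142, 4.4142, 5, 9]

Reading degrees in the order [a, b, c, d, e, f, g, h, i] gives [3, 3, 3, 3, 8, 3, 3, 3, 3]; set D = diag(3, 3, 3, 3, 8, 3, 3, 3, 3) and form L = D - A. L is symmetric positive semidefinite, so every eigenvalue is real and nonnegative. By the matrix-tree theorem the graph has (1/9) * product of the nonzero eigenvalues = 2205 spanning trees.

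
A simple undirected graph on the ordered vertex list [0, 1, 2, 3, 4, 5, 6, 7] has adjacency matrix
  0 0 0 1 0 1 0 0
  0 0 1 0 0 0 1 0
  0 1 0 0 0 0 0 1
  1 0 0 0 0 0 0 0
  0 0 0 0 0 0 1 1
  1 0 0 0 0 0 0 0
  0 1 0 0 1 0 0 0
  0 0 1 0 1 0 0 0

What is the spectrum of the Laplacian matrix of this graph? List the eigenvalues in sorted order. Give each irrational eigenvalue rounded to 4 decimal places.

With the vertex order [0, 1, 2, 3, 4, 5, 6, 7], the degrees are [2, 2, 2, 1, 2, 1, 2, 2], giving D = diag(2, 2, 2, 1, 2, 1, 2, 2) and L = D - A. Diagonalising L (or applying a numerical eigensolver to the 8x8 matrix) gives the spectrum above. The 2 zero eigenvalues correspond to the 2 connected components. There are 2 zeros in the spectrum, matching the 2 components.

[0, 0, 1, 1.3820, 1.3820, 3, 3.6180, 3.6180]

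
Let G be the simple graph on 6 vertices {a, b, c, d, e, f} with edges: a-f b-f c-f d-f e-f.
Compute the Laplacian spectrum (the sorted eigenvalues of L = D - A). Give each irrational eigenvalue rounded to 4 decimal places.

With the vertex order [a, b, c, d, e, f], the degrees are [1, 1, 1, 1, 1, 5], giving D = diag(1, 1, 1, 1, 1, 5) and L = D - A. The multiplicity of 0 as a Laplacian eigenvalue equals the number of connected components. The eigenvalues sum to 10, which equals trace(L) = 2|E|.

[0, 1, 1, 1, 1, 6]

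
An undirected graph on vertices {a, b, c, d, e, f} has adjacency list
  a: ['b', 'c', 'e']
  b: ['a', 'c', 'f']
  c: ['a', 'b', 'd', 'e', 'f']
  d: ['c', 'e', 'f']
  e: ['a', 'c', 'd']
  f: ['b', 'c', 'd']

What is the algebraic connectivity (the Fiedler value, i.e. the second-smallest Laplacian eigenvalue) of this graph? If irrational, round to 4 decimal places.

2.3820

Reading degrees in the order [a, b, c, d, e, f] gives [3, 3, 5, 3, 3, 3]; set D = diag(3, 3, 5, 3, 3, 3) and form L = D - A. The sorted Laplacian eigenvalues are [0, 2.3820, 2.3820, 4.6180, 4.6180, 6]; the algebraic connectivity is the second entry, 2.3820.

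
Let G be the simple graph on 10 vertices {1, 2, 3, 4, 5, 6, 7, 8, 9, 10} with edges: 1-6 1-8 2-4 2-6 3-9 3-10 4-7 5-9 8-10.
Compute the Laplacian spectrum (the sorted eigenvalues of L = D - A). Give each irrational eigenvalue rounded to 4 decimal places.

[0, 0.0979, 0.3820, 0.8244, 1.3820, 2, 2.6180, 3.1756, 3.6180, 3.9021]

With the vertex order [1, 2, 3, 4, 5, 6, 7, 8, 9, 10], the degrees are [2, 2, 2, 2, 1, 2, 1, 2, 2, 2], giving D = diag(2, 2, 2, 2, 1, 2, 1, 2, 2, 2) and L = D - A. The multiplicity of 0 as a Laplacian eigenvalue equals the number of connected components. There is one zero in the spectrum, matching the 1 component. The largest eigenvalue, 3.9021, is at most the vertex count 10.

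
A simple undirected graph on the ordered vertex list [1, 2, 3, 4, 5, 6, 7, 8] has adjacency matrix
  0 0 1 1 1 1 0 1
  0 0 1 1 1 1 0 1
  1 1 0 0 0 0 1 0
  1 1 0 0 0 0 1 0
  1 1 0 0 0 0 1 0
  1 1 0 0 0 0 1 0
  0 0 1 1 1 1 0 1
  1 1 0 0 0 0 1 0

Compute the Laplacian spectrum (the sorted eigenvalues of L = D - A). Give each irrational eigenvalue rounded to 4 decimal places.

[0, 3, 3, 3, 3, 5, 5, 8]

Reading degrees in the order [1, 2, 3, 4, 5, 6, 7, 8] gives [5, 5, 3, 3, 3, 3, 5, 3]; set D = diag(5, 5, 3, 3, 3, 3, 5, 3) and form L = D - A. Diagonalising L (or applying a numerical eigensolver to the 8x8 matrix) gives the spectrum above.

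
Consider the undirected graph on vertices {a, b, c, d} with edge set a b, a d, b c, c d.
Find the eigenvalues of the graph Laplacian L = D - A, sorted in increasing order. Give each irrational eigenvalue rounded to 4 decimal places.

With the vertex order [a, b, c, d], the degrees are [2, 2, 2, 2], giving D = diag(2, 2, 2, 2) and L = D - A. Since every row of L sums to 0, the all-ones vector is in the kernel and 0 is an eigenvalue. The single zero eigenvalue shows the graph is connected. There is one zero in the spectrum, matching the 1 component. The largest eigenvalue, 4, is at most the vertex count 4.

[0, 2, 2, 4]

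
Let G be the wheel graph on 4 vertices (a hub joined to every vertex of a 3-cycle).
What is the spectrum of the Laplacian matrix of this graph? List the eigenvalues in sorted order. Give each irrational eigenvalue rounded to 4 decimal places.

The graph has 4 vertices and degree multiset [3, 3, 3, 3]; D is the diagonal matrix of degrees and L = D - A. Since every row of L sums to 0, the all-ones vector is in the kernel and 0 is an eigenvalue. The single zero eigenvalue shows the graph is connected. By the matrix-tree theorem the graph has (1/4) * product of the nonzero eigenvalues = 16 spanning trees. The eigenvalues sum to 12, which equals trace(L) = 2|E|.

[0, 4, 4, 4]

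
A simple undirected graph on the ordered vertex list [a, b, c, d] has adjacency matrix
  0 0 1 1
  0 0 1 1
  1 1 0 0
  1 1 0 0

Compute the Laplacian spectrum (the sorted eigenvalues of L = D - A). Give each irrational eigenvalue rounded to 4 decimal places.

[0, 2, 2, 4]

With the vertex order [a, b, c, d], the degrees are [2, 2, 2, 2], giving D = diag(2, 2, 2, 2) and L = D - A. Diagonalising L (or applying a numerical eigensolver to the 4x4 matrix) gives the spectrum above. The single zero eigenvalue shows the graph is connected. The eigenvalues sum to 8, which equals trace(L) = 2|E|.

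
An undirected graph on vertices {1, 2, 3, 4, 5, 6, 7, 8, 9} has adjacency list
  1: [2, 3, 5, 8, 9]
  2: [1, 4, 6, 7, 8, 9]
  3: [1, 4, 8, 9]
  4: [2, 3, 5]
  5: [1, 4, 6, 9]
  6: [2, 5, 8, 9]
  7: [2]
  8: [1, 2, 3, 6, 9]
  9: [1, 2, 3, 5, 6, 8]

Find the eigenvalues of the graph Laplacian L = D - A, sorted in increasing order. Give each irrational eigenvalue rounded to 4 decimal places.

Reading degrees in the order [1, 2, 3, 4, 5, 6, 7, 8, 9] gives [5, 6, 4, 3, 4, 4, 1, 5, 6]; set D = diag(5, 6, 4, 3, 4, 4, 1, 5, 6) and form L = D - A. Diagonalising L (or applying a numerical eigensolver to the 9x9 matrix) gives the spectrum above. There is one zero in the spectrum, matching the 1 component.

[0, 0.9393, 2.7902, 3.3969, 4.4055, 5.2994, 6.4771, 6.8833, 7.8082]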